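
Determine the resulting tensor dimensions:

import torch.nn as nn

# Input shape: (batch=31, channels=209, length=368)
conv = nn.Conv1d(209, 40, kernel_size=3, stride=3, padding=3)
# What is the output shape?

Input shape: (31, 209, 368)
Output shape: (31, 40, 124)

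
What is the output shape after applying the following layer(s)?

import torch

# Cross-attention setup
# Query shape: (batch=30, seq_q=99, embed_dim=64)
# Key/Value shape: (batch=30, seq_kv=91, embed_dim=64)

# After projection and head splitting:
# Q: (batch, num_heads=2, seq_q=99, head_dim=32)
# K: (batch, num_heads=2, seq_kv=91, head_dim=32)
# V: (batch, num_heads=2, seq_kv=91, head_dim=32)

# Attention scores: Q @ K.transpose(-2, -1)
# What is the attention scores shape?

Input shape: (30, 99, 64)
Output shape: (30, 2, 99, 91)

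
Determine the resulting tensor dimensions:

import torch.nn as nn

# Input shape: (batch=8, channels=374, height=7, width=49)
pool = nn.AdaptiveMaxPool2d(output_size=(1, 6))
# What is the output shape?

Input shape: (8, 374, 7, 49)
Output shape: (8, 374, 1, 6)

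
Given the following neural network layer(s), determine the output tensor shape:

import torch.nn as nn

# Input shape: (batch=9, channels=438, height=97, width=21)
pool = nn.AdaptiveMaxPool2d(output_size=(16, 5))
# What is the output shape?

Input shape: (9, 438, 97, 21)
Output shape: (9, 438, 16, 5)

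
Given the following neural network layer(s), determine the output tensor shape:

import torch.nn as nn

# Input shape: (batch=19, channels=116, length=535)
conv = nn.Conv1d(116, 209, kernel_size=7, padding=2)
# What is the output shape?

Input shape: (19, 116, 535)
Output shape: (19, 209, 533)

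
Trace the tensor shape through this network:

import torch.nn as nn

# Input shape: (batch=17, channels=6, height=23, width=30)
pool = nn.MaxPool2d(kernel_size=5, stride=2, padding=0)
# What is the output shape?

Input shape: (17, 6, 23, 30)
Output shape: (17, 6, 10, 13)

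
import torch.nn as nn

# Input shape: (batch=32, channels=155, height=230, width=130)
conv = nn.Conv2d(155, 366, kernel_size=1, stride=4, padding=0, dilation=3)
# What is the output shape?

Input shape: (32, 155, 230, 130)
Output shape: (32, 366, 58, 33)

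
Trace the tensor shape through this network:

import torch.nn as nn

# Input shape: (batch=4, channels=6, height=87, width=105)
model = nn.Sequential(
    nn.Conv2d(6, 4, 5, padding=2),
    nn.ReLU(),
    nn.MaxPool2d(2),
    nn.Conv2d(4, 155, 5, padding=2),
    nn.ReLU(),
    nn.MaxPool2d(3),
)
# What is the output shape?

Input shape: (4, 6, 87, 105)
  -> after first Conv2d: (4, 4, 87, 105)
  -> after first MaxPool2d: (4, 4, 43, 52)
  -> after second Conv2d: (4, 155, 43, 52)
Output shape: (4, 155, 14, 17)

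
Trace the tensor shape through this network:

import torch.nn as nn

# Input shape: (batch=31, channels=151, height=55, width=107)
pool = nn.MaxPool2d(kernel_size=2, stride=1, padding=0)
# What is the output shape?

Input shape: (31, 151, 55, 107)
Output shape: (31, 151, 54, 106)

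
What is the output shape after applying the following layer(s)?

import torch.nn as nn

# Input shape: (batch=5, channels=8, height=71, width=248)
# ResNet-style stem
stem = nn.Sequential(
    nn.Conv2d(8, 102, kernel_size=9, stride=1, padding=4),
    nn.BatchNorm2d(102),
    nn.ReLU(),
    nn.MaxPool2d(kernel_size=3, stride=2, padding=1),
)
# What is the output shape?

Input shape: (5, 8, 71, 248)
  -> after Conv2d 9x9 stride=1: (5, 102, 71, 248)
Output shape: (5, 102, 36, 124)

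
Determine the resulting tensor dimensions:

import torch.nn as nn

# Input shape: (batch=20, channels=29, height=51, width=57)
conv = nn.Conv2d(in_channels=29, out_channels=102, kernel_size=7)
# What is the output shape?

Input shape: (20, 29, 51, 57)
Output shape: (20, 102, 45, 51)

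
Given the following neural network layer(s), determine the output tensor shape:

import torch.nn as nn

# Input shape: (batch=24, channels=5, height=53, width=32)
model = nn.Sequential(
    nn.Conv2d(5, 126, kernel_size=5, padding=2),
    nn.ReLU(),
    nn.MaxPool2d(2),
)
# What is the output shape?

Input shape: (24, 5, 53, 32)
  -> after Conv2d: (24, 126, 53, 32)
  -> after ReLU: (24, 126, 53, 32)
Output shape: (24, 126, 26, 16)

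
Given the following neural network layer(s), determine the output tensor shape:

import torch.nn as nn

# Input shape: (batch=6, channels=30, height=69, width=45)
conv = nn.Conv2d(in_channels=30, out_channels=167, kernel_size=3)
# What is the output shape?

Input shape: (6, 30, 69, 45)
Output shape: (6, 167, 67, 43)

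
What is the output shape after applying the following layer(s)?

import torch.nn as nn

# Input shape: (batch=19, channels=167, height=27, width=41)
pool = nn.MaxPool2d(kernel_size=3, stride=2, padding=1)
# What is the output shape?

Input shape: (19, 167, 27, 41)
Output shape: (19, 167, 14, 21)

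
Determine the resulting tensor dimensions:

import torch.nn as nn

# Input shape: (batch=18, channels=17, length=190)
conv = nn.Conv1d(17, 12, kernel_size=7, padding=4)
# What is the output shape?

Input shape: (18, 17, 190)
Output shape: (18, 12, 192)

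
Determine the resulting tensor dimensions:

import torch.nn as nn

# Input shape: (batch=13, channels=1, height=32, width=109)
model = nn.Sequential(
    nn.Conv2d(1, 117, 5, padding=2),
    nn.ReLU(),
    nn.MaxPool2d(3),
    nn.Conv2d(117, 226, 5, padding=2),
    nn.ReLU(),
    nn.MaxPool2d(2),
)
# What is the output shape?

Input shape: (13, 1, 32, 109)
  -> after first Conv2d: (13, 117, 32, 109)
  -> after first MaxPool2d: (13, 117, 10, 36)
  -> after second Conv2d: (13, 226, 10, 36)
Output shape: (13, 226, 5, 18)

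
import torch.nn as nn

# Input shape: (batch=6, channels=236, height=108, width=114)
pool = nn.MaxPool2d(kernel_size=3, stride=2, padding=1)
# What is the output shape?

Input shape: (6, 236, 108, 114)
Output shape: (6, 236, 54, 57)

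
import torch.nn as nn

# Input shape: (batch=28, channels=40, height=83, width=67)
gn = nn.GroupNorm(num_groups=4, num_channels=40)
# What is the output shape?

Input shape: (28, 40, 83, 67)
Output shape: (28, 40, 83, 67)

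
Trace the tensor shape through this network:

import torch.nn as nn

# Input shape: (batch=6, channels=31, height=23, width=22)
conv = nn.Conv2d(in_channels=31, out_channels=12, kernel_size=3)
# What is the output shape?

Input shape: (6, 31, 23, 22)
Output shape: (6, 12, 21, 20)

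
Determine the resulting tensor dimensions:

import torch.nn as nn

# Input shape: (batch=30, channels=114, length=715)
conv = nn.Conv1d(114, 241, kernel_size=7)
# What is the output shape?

Input shape: (30, 114, 715)
Output shape: (30, 241, 709)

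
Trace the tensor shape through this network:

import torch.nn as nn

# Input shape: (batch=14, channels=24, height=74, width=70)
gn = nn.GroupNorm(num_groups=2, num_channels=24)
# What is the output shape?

Input shape: (14, 24, 74, 70)
Output shape: (14, 24, 74, 70)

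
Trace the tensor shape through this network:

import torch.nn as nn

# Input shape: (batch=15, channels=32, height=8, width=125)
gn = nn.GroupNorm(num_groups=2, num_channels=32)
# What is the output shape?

Input shape: (15, 32, 8, 125)
Output shape: (15, 32, 8, 125)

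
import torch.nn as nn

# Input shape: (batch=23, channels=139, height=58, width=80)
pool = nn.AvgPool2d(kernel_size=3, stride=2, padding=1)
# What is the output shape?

Input shape: (23, 139, 58, 80)
Output shape: (23, 139, 29, 40)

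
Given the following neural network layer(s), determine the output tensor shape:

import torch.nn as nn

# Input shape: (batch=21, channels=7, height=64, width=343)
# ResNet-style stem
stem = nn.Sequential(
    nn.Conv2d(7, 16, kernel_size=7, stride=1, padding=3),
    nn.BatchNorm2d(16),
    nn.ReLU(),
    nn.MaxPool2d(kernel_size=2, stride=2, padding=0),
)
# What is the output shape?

Input shape: (21, 7, 64, 343)
  -> after Conv2d 7x7 stride=1: (21, 16, 64, 343)
Output shape: (21, 16, 32, 171)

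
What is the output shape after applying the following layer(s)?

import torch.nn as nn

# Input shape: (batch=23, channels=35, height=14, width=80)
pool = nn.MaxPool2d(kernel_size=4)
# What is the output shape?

Input shape: (23, 35, 14, 80)
Output shape: (23, 35, 3, 20)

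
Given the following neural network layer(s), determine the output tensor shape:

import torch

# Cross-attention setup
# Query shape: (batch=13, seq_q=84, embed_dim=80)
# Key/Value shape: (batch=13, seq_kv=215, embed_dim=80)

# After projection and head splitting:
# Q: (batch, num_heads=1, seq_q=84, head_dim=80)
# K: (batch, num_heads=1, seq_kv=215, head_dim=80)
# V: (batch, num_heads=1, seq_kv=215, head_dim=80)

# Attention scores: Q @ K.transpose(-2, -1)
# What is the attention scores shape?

Input shape: (13, 84, 80)
Output shape: (13, 1, 84, 215)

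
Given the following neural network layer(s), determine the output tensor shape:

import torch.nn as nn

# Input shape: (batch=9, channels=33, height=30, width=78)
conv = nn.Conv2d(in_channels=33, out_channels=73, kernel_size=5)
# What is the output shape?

Input shape: (9, 33, 30, 78)
Output shape: (9, 73, 26, 74)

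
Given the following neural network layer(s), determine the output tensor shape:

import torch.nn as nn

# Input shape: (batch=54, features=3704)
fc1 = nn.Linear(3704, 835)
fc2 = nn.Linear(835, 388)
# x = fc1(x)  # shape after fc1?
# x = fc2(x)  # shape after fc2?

Input shape: (54, 3704)
  -> after fc1: (54, 835)
Output shape: (54, 388)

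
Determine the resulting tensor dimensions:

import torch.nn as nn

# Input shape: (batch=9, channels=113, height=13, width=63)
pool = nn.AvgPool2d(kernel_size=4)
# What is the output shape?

Input shape: (9, 113, 13, 63)
Output shape: (9, 113, 3, 15)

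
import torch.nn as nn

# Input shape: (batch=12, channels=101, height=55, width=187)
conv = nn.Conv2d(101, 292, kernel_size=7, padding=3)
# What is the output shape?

Input shape: (12, 101, 55, 187)
Output shape: (12, 292, 55, 187)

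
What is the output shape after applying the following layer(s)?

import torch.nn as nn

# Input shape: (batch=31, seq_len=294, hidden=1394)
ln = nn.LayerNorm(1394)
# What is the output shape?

Input shape: (31, 294, 1394)
Output shape: (31, 294, 1394)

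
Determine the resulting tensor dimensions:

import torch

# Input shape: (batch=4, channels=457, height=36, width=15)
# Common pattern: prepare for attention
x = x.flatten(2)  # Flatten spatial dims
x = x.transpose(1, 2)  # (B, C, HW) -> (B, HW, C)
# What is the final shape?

Input shape: (4, 457, 36, 15)
  -> after flatten(2): (4, 457, 540)
Output shape: (4, 540, 457)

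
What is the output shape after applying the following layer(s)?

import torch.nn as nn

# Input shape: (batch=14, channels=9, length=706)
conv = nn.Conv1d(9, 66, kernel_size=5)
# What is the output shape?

Input shape: (14, 9, 706)
Output shape: (14, 66, 702)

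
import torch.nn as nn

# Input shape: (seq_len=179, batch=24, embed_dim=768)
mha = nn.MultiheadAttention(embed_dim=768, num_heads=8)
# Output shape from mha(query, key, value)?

Input shape: (179, 24, 768)
Output shape: (179, 24, 768)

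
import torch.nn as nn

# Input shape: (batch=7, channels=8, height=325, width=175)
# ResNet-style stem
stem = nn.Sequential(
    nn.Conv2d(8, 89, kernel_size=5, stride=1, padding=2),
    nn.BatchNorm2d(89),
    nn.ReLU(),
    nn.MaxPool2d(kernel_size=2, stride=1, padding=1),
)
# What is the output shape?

Input shape: (7, 8, 325, 175)
  -> after Conv2d 5x5 stride=1: (7, 89, 325, 175)
Output shape: (7, 89, 326, 176)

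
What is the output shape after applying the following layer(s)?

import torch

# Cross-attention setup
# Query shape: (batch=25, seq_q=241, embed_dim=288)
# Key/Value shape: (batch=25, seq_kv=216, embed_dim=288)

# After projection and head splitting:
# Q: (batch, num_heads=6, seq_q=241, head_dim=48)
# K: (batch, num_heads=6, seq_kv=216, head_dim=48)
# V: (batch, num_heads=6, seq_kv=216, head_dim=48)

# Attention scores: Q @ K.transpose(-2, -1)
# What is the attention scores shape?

Input shape: (25, 241, 288)
Output shape: (25, 6, 241, 216)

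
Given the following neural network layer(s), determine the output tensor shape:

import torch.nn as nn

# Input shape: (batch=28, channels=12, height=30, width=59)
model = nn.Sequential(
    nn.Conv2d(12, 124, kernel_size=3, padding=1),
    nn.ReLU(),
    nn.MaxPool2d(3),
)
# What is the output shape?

Input shape: (28, 12, 30, 59)
  -> after Conv2d: (28, 124, 30, 59)
  -> after ReLU: (28, 124, 30, 59)
Output shape: (28, 124, 10, 19)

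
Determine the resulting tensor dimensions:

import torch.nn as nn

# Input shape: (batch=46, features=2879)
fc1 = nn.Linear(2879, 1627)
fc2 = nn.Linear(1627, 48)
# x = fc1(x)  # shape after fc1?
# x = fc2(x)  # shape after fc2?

Input shape: (46, 2879)
  -> after fc1: (46, 1627)
Output shape: (46, 48)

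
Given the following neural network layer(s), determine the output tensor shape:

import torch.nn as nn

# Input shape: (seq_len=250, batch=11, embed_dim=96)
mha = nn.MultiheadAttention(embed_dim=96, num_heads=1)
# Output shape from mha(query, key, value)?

Input shape: (250, 11, 96)
Output shape: (250, 11, 96)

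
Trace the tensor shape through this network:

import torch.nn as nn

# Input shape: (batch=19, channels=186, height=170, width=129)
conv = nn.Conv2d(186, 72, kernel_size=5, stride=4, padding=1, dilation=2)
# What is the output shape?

Input shape: (19, 186, 170, 129)
Output shape: (19, 72, 41, 31)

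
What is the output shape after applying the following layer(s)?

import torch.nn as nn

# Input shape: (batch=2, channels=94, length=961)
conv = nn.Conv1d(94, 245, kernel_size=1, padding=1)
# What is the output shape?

Input shape: (2, 94, 961)
Output shape: (2, 245, 963)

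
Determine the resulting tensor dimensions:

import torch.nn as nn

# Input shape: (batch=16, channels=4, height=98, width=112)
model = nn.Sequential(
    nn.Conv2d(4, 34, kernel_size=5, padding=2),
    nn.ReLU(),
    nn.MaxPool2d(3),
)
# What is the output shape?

Input shape: (16, 4, 98, 112)
  -> after Conv2d: (16, 34, 98, 112)
  -> after ReLU: (16, 34, 98, 112)
Output shape: (16, 34, 32, 37)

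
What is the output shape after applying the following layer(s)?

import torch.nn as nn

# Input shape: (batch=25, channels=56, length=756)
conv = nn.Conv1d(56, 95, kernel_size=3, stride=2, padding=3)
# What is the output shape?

Input shape: (25, 56, 756)
Output shape: (25, 95, 380)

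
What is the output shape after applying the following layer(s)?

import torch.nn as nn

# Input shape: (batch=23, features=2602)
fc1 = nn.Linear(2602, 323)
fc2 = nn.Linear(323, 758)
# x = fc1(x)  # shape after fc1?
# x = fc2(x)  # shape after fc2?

Input shape: (23, 2602)
  -> after fc1: (23, 323)
Output shape: (23, 758)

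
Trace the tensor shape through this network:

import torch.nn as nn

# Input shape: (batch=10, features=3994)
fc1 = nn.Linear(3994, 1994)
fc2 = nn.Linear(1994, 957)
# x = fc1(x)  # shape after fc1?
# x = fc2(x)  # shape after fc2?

Input shape: (10, 3994)
  -> after fc1: (10, 1994)
Output shape: (10, 957)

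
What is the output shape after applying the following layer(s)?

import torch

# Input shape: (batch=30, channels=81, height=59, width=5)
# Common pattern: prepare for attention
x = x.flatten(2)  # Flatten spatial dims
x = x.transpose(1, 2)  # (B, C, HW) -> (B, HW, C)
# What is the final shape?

Input shape: (30, 81, 59, 5)
  -> after flatten(2): (30, 81, 295)
Output shape: (30, 295, 81)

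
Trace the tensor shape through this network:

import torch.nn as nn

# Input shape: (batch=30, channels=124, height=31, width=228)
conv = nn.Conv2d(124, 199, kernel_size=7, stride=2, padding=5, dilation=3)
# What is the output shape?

Input shape: (30, 124, 31, 228)
Output shape: (30, 199, 12, 110)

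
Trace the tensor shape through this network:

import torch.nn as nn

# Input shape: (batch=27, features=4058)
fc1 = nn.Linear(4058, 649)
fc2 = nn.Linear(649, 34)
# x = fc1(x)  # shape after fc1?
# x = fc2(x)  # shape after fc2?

Input shape: (27, 4058)
  -> after fc1: (27, 649)
Output shape: (27, 34)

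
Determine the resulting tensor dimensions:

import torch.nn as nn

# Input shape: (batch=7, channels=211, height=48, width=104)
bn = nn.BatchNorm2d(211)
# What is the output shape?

Input shape: (7, 211, 48, 104)
Output shape: (7, 211, 48, 104)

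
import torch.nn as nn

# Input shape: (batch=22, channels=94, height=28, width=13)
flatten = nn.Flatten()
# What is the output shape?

Input shape: (22, 94, 28, 13)
Output shape: (22, 34216)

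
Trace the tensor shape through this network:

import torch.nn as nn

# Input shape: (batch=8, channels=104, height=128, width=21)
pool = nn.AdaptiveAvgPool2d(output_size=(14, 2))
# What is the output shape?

Input shape: (8, 104, 128, 21)
Output shape: (8, 104, 14, 2)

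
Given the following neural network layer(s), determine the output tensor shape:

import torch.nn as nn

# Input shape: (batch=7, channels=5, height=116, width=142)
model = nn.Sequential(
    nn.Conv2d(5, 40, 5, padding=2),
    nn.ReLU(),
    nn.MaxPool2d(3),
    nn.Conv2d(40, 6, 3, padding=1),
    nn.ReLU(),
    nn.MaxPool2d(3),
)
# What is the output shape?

Input shape: (7, 5, 116, 142)
  -> after first Conv2d: (7, 40, 116, 142)
  -> after first MaxPool2d: (7, 40, 38, 47)
  -> after second Conv2d: (7, 6, 38, 47)
Output shape: (7, 6, 12, 15)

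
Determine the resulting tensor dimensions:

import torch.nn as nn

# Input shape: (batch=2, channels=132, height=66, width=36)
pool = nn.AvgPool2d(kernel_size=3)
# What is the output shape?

Input shape: (2, 132, 66, 36)
Output shape: (2, 132, 22, 12)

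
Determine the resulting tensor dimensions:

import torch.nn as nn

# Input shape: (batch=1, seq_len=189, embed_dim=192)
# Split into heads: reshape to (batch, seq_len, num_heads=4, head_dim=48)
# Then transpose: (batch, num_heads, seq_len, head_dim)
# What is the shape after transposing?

Input shape: (1, 189, 192)
  -> after reshape: (1, 189, 4, 48)
Output shape: (1, 4, 189, 48)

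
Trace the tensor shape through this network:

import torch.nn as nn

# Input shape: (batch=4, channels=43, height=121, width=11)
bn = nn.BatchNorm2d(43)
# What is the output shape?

Input shape: (4, 43, 121, 11)
Output shape: (4, 43, 121, 11)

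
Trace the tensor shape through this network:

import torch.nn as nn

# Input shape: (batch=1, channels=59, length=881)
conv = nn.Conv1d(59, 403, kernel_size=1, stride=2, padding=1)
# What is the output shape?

Input shape: (1, 59, 881)
Output shape: (1, 403, 442)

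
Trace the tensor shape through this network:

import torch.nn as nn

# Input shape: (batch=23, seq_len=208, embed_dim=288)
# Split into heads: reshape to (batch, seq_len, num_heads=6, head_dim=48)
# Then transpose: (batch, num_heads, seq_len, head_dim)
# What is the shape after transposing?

Input shape: (23, 208, 288)
  -> after reshape: (23, 208, 6, 48)
Output shape: (23, 6, 208, 48)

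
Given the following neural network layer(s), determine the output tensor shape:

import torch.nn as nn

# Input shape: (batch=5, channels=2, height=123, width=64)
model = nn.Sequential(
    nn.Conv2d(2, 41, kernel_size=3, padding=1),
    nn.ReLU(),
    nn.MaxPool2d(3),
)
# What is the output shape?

Input shape: (5, 2, 123, 64)
  -> after Conv2d: (5, 41, 123, 64)
  -> after ReLU: (5, 41, 123, 64)
Output shape: (5, 41, 41, 21)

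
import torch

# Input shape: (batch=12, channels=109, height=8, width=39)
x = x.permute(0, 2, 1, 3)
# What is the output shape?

Input shape: (12, 109, 8, 39)
Output shape: (12, 8, 109, 39)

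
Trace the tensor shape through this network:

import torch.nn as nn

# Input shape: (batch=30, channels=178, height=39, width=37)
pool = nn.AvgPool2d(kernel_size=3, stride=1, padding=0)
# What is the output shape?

Input shape: (30, 178, 39, 37)
Output shape: (30, 178, 37, 35)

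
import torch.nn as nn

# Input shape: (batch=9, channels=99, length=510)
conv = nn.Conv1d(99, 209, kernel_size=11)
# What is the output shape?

Input shape: (9, 99, 510)
Output shape: (9, 209, 500)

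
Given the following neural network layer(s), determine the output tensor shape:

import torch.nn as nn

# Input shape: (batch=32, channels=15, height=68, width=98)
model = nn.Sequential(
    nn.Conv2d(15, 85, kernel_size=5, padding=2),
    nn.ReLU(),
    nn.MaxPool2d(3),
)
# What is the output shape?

Input shape: (32, 15, 68, 98)
  -> after Conv2d: (32, 85, 68, 98)
  -> after ReLU: (32, 85, 68, 98)
Output shape: (32, 85, 22, 32)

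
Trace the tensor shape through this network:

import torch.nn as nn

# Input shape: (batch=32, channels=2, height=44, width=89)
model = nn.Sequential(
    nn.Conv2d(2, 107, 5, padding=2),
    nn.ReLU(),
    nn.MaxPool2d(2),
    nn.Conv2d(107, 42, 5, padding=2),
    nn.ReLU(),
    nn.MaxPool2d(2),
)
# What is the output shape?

Input shape: (32, 2, 44, 89)
  -> after first Conv2d: (32, 107, 44, 89)
  -> after first MaxPool2d: (32, 107, 22, 44)
  -> after second Conv2d: (32, 42, 22, 44)
Output shape: (32, 42, 11, 22)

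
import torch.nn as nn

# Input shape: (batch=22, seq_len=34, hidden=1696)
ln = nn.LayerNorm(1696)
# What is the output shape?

Input shape: (22, 34, 1696)
Output shape: (22, 34, 1696)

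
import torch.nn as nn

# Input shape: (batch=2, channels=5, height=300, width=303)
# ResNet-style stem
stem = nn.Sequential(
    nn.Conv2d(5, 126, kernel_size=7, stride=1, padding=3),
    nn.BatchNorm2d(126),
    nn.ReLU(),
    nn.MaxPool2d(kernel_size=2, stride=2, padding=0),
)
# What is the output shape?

Input shape: (2, 5, 300, 303)
  -> after Conv2d 7x7 stride=1: (2, 126, 300, 303)
Output shape: (2, 126, 150, 151)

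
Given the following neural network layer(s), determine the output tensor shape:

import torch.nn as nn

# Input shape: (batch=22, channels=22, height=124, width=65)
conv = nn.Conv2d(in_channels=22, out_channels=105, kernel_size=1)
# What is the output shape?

Input shape: (22, 22, 124, 65)
Output shape: (22, 105, 124, 65)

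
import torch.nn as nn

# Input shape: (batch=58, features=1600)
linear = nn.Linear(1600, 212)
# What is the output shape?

Input shape: (58, 1600)
Output shape: (58, 212)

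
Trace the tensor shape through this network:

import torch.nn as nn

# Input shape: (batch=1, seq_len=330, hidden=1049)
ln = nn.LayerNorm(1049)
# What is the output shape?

Input shape: (1, 330, 1049)
Output shape: (1, 330, 1049)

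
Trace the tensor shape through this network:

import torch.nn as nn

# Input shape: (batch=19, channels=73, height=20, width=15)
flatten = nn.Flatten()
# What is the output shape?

Input shape: (19, 73, 20, 15)
Output shape: (19, 21900)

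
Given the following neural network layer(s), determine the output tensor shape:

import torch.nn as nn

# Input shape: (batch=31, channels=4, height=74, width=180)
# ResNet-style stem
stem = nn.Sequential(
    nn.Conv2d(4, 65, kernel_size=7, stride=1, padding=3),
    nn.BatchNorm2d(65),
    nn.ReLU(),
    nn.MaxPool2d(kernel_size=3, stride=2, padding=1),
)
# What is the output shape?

Input shape: (31, 4, 74, 180)
  -> after Conv2d 7x7 stride=1: (31, 65, 74, 180)
Output shape: (31, 65, 37, 90)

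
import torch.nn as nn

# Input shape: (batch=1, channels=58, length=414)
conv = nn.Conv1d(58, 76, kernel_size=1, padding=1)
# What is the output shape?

Input shape: (1, 58, 414)
Output shape: (1, 76, 416)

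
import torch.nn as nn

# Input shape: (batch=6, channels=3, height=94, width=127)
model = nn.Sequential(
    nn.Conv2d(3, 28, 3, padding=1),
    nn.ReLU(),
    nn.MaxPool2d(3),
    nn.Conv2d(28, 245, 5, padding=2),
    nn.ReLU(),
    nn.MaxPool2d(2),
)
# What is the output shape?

Input shape: (6, 3, 94, 127)
  -> after first Conv2d: (6, 28, 94, 127)
  -> after first MaxPool2d: (6, 28, 31, 42)
  -> after second Conv2d: (6, 245, 31, 42)
Output shape: (6, 245, 15, 21)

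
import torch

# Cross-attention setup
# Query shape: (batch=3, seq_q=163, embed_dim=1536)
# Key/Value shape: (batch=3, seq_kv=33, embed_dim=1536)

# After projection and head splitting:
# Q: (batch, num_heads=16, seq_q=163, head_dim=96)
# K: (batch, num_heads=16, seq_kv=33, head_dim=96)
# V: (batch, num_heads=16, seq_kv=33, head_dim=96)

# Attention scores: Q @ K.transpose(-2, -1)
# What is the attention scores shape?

Input shape: (3, 163, 1536)
Output shape: (3, 16, 163, 33)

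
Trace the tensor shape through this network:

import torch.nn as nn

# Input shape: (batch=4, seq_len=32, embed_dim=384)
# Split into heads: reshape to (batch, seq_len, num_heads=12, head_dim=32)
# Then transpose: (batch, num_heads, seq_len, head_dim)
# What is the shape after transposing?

Input shape: (4, 32, 384)
  -> after reshape: (4, 32, 12, 32)
Output shape: (4, 12, 32, 32)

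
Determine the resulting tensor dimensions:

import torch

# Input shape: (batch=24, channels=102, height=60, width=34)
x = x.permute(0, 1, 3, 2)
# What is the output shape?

Input shape: (24, 102, 60, 34)
Output shape: (24, 102, 34, 60)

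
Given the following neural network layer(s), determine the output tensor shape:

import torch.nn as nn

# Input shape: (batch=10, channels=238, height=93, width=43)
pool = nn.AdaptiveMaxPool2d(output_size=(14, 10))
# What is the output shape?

Input shape: (10, 238, 93, 43)
Output shape: (10, 238, 14, 10)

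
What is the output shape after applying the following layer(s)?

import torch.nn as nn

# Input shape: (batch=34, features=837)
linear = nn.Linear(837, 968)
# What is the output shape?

Input shape: (34, 837)
Output shape: (34, 968)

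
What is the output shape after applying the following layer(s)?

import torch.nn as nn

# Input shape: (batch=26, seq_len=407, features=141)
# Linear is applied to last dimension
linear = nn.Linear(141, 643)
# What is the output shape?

Input shape: (26, 407, 141)
Output shape: (26, 407, 643)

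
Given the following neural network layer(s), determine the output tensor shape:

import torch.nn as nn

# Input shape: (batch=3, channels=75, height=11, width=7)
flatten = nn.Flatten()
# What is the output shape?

Input shape: (3, 75, 11, 7)
Output shape: (3, 5775)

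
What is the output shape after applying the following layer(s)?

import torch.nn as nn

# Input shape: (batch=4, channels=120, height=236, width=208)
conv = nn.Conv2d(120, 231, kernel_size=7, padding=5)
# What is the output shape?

Input shape: (4, 120, 236, 208)
Output shape: (4, 231, 240, 212)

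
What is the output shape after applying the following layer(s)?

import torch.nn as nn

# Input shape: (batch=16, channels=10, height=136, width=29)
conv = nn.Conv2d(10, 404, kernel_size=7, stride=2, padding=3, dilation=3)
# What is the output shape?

Input shape: (16, 10, 136, 29)
Output shape: (16, 404, 62, 9)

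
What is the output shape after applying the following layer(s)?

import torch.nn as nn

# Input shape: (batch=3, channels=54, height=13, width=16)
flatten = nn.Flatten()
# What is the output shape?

Input shape: (3, 54, 13, 16)
Output shape: (3, 11232)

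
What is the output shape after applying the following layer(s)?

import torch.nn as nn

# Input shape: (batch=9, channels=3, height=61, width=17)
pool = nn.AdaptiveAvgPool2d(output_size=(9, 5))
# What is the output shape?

Input shape: (9, 3, 61, 17)
Output shape: (9, 3, 9, 5)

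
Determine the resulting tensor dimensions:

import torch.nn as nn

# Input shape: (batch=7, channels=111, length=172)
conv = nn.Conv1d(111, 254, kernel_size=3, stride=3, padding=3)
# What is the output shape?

Input shape: (7, 111, 172)
Output shape: (7, 254, 59)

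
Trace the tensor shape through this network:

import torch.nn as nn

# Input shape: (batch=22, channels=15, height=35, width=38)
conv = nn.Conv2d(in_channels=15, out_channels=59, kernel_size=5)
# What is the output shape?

Input shape: (22, 15, 35, 38)
Output shape: (22, 59, 31, 34)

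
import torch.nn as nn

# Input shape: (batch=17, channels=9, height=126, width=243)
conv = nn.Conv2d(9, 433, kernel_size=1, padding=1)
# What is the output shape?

Input shape: (17, 9, 126, 243)
Output shape: (17, 433, 128, 245)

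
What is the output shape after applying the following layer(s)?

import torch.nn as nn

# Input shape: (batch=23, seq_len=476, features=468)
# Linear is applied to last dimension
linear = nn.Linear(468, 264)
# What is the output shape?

Input shape: (23, 476, 468)
Output shape: (23, 476, 264)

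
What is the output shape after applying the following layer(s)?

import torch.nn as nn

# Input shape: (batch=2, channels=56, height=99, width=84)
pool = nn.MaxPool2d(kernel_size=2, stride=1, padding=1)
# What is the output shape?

Input shape: (2, 56, 99, 84)
Output shape: (2, 56, 100, 85)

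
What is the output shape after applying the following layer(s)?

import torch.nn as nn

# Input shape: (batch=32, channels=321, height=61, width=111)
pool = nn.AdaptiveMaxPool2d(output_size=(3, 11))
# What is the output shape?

Input shape: (32, 321, 61, 111)
Output shape: (32, 321, 3, 11)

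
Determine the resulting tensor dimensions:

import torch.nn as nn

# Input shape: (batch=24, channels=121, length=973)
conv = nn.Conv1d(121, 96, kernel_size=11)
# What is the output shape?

Input shape: (24, 121, 973)
Output shape: (24, 96, 963)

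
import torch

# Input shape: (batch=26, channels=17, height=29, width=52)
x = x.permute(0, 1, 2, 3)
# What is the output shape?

Input shape: (26, 17, 29, 52)
Output shape: (26, 17, 29, 52)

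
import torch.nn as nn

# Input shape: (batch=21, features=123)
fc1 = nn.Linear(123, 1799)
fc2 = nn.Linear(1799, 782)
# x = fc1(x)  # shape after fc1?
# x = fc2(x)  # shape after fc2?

Input shape: (21, 123)
  -> after fc1: (21, 1799)
Output shape: (21, 782)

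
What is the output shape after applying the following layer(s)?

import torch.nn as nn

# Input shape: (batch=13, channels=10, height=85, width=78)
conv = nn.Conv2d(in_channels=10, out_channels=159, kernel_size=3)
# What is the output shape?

Input shape: (13, 10, 85, 78)
Output shape: (13, 159, 83, 76)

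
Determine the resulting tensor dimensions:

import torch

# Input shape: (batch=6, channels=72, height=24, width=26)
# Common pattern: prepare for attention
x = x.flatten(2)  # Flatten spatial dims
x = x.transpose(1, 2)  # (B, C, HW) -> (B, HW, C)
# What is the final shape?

Input shape: (6, 72, 24, 26)
  -> after flatten(2): (6, 72, 624)
Output shape: (6, 624, 72)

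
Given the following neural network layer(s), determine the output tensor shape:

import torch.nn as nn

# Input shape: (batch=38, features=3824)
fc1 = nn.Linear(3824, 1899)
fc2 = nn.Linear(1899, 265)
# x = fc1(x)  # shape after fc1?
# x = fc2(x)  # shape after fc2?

Input shape: (38, 3824)
  -> after fc1: (38, 1899)
Output shape: (38, 265)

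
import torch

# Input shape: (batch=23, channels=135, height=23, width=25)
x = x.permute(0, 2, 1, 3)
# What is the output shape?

Input shape: (23, 135, 23, 25)
Output shape: (23, 23, 135, 25)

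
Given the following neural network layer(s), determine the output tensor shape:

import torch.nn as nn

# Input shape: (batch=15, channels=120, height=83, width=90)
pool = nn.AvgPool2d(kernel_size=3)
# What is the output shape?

Input shape: (15, 120, 83, 90)
Output shape: (15, 120, 27, 30)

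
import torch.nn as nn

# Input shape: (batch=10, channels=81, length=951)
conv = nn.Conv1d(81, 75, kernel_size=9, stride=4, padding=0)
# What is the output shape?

Input shape: (10, 81, 951)
Output shape: (10, 75, 236)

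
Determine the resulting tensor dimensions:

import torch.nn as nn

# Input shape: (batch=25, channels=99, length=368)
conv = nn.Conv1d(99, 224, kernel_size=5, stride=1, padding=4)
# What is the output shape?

Input shape: (25, 99, 368)
Output shape: (25, 224, 372)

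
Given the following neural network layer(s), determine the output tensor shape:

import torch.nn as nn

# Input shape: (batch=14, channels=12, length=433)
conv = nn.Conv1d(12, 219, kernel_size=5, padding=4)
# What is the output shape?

Input shape: (14, 12, 433)
Output shape: (14, 219, 437)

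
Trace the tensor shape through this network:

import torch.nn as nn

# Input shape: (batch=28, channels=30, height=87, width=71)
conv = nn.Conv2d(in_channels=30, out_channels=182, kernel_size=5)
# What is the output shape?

Input shape: (28, 30, 87, 71)
Output shape: (28, 182, 83, 67)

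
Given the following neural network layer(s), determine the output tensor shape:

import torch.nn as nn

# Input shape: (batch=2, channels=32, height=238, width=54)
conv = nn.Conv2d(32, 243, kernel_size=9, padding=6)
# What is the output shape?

Input shape: (2, 32, 238, 54)
Output shape: (2, 243, 242, 58)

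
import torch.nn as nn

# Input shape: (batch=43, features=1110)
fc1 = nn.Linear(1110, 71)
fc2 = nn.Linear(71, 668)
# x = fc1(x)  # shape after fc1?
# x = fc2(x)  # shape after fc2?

Input shape: (43, 1110)
  -> after fc1: (43, 71)
Output shape: (43, 668)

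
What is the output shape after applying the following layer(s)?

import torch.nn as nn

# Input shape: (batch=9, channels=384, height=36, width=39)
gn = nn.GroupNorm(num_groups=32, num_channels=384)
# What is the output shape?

Input shape: (9, 384, 36, 39)
Output shape: (9, 384, 36, 39)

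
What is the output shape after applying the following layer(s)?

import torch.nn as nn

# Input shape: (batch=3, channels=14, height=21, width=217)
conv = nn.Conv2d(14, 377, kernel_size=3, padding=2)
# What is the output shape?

Input shape: (3, 14, 21, 217)
Output shape: (3, 377, 23, 219)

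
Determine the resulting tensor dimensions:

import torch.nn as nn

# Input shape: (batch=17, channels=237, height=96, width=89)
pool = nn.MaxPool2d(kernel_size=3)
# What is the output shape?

Input shape: (17, 237, 96, 89)
Output shape: (17, 237, 32, 29)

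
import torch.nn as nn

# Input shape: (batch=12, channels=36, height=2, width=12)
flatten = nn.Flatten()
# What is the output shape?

Input shape: (12, 36, 2, 12)
Output shape: (12, 864)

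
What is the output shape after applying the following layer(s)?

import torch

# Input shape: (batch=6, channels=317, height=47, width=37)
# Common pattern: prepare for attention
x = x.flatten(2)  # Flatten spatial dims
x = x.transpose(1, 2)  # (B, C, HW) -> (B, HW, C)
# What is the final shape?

Input shape: (6, 317, 47, 37)
  -> after flatten(2): (6, 317, 1739)
Output shape: (6, 1739, 317)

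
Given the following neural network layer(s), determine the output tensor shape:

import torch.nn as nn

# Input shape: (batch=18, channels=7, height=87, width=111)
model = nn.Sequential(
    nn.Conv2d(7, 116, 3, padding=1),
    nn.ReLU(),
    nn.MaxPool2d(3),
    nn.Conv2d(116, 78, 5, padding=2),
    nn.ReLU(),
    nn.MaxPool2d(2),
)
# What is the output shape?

Input shape: (18, 7, 87, 111)
  -> after first Conv2d: (18, 116, 87, 111)
  -> after first MaxPool2d: (18, 116, 29, 37)
  -> after second Conv2d: (18, 78, 29, 37)
Output shape: (18, 78, 14, 18)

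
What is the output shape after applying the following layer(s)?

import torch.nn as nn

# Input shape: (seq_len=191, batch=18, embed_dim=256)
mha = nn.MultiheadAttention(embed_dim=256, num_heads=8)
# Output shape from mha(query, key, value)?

Input shape: (191, 18, 256)
Output shape: (191, 18, 256)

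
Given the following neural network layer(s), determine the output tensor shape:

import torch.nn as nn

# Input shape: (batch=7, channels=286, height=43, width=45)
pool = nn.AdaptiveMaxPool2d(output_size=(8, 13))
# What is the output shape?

Input shape: (7, 286, 43, 45)
Output shape: (7, 286, 8, 13)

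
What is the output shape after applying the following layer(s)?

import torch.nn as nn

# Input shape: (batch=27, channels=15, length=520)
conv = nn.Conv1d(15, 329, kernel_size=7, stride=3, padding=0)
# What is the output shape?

Input shape: (27, 15, 520)
Output shape: (27, 329, 172)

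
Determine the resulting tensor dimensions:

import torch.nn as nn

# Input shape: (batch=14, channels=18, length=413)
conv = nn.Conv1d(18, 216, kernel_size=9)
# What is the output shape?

Input shape: (14, 18, 413)
Output shape: (14, 216, 405)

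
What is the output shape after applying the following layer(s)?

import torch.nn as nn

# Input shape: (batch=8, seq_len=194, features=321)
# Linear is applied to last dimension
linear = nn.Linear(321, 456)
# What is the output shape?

Input shape: (8, 194, 321)
Output shape: (8, 194, 456)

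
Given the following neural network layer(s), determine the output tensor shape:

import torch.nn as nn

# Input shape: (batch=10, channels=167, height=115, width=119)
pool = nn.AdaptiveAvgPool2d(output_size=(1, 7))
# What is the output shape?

Input shape: (10, 167, 115, 119)
Output shape: (10, 167, 1, 7)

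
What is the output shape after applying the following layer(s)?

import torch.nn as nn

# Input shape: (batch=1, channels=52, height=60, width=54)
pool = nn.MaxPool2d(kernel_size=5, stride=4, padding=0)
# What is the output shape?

Input shape: (1, 52, 60, 54)
Output shape: (1, 52, 14, 13)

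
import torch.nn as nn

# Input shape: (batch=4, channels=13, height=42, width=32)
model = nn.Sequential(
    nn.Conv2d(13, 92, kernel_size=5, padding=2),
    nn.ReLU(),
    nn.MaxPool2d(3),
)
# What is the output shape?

Input shape: (4, 13, 42, 32)
  -> after Conv2d: (4, 92, 42, 32)
  -> after ReLU: (4, 92, 42, 32)
Output shape: (4, 92, 14, 10)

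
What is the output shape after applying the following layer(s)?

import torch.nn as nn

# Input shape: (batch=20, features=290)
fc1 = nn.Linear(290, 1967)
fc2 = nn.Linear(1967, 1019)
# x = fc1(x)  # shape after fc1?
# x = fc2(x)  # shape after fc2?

Input shape: (20, 290)
  -> after fc1: (20, 1967)
Output shape: (20, 1019)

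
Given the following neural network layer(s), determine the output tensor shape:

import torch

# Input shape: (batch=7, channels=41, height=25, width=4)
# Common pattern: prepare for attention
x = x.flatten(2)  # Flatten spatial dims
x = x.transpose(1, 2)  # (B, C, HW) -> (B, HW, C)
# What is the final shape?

Input shape: (7, 41, 25, 4)
  -> after flatten(2): (7, 41, 100)
Output shape: (7, 100, 41)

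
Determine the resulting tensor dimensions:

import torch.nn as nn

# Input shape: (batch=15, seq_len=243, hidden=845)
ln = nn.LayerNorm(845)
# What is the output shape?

Input shape: (15, 243, 845)
Output shape: (15, 243, 845)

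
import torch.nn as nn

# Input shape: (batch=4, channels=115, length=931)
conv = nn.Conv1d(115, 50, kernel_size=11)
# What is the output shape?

Input shape: (4, 115, 931)
Output shape: (4, 50, 921)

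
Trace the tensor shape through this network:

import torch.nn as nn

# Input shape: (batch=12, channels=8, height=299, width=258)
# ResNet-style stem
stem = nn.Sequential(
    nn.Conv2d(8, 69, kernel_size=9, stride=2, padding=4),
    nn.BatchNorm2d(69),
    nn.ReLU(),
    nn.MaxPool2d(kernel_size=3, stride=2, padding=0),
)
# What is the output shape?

Input shape: (12, 8, 299, 258)
  -> after Conv2d 9x9 stride=2: (12, 69, 150, 129)
Output shape: (12, 69, 74, 64)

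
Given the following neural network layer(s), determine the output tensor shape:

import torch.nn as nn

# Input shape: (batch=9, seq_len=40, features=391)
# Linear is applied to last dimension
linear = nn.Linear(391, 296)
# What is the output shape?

Input shape: (9, 40, 391)
Output shape: (9, 40, 296)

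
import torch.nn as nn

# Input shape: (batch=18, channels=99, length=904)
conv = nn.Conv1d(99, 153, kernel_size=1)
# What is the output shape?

Input shape: (18, 99, 904)
Output shape: (18, 153, 904)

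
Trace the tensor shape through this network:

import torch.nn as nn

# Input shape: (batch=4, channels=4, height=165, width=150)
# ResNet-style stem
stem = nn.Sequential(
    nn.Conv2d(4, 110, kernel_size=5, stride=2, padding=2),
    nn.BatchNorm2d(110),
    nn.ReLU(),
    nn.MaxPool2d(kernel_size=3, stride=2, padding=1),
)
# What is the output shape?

Input shape: (4, 4, 165, 150)
  -> after Conv2d 5x5 stride=2: (4, 110, 83, 75)
Output shape: (4, 110, 42, 38)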